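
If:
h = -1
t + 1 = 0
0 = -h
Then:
No Solution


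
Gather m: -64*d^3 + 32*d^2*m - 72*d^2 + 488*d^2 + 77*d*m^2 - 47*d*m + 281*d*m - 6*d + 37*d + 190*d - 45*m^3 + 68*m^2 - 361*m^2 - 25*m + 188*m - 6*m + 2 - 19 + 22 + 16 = -64*d^3 + 416*d^2 + 221*d - 45*m^3 + m^2*(77*d - 293) + m*(32*d^2 + 234*d + 157) + 21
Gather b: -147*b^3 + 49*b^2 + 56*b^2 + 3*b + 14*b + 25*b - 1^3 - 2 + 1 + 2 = -147*b^3 + 105*b^2 + 42*b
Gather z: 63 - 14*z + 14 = 77 - 14*z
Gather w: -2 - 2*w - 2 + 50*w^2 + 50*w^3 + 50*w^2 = 50*w^3 + 100*w^2 - 2*w - 4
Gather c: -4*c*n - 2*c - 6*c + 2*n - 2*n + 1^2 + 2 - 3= c*(-4*n - 8)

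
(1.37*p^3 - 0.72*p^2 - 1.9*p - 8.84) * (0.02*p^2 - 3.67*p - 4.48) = 0.0274*p^5 - 5.0423*p^4 - 3.5332*p^3 + 10.0218*p^2 + 40.9548*p + 39.6032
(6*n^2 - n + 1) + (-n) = 6*n^2 - 2*n + 1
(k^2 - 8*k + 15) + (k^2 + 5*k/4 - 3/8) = 2*k^2 - 27*k/4 + 117/8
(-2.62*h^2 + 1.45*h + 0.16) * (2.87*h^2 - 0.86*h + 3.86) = -7.5194*h^4 + 6.4147*h^3 - 10.901*h^2 + 5.4594*h + 0.6176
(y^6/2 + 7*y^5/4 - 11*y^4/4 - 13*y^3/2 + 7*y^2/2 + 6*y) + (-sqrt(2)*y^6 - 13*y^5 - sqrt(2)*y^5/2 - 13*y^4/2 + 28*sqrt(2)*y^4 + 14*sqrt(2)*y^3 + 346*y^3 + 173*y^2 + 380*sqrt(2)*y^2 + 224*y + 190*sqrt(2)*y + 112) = -sqrt(2)*y^6 + y^6/2 - 45*y^5/4 - sqrt(2)*y^5/2 - 37*y^4/4 + 28*sqrt(2)*y^4 + 14*sqrt(2)*y^3 + 679*y^3/2 + 353*y^2/2 + 380*sqrt(2)*y^2 + 230*y + 190*sqrt(2)*y + 112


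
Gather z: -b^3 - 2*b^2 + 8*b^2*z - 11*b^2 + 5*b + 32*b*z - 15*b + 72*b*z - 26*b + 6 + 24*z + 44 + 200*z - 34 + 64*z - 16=-b^3 - 13*b^2 - 36*b + z*(8*b^2 + 104*b + 288)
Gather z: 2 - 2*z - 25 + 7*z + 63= 5*z + 40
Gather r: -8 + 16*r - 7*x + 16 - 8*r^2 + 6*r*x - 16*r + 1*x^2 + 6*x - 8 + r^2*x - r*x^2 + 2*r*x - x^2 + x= r^2*(x - 8) + r*(-x^2 + 8*x)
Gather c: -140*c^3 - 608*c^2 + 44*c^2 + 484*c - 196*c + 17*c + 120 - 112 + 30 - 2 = -140*c^3 - 564*c^2 + 305*c + 36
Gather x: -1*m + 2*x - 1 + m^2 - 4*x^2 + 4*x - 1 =m^2 - m - 4*x^2 + 6*x - 2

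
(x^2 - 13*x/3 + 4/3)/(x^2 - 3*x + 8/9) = 3*(x - 4)/(3*x - 8)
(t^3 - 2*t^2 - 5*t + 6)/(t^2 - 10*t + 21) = (t^2 + t - 2)/(t - 7)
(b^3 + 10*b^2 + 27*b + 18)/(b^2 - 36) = (b^2 + 4*b + 3)/(b - 6)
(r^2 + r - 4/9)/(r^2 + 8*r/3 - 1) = (r + 4/3)/(r + 3)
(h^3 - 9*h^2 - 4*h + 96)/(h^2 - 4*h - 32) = (h^2 - h - 12)/(h + 4)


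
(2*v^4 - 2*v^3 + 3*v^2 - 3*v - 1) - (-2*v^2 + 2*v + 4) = 2*v^4 - 2*v^3 + 5*v^2 - 5*v - 5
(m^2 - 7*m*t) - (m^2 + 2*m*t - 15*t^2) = -9*m*t + 15*t^2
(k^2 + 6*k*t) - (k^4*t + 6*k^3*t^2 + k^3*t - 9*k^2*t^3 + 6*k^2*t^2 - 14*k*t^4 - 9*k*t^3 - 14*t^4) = -k^4*t - 6*k^3*t^2 - k^3*t + 9*k^2*t^3 - 6*k^2*t^2 + k^2 + 14*k*t^4 + 9*k*t^3 + 6*k*t + 14*t^4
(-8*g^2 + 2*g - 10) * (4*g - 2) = -32*g^3 + 24*g^2 - 44*g + 20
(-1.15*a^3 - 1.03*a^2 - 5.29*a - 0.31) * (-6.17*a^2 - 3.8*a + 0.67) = 7.0955*a^5 + 10.7251*a^4 + 35.7828*a^3 + 21.3246*a^2 - 2.3663*a - 0.2077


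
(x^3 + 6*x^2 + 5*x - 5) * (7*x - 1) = 7*x^4 + 41*x^3 + 29*x^2 - 40*x + 5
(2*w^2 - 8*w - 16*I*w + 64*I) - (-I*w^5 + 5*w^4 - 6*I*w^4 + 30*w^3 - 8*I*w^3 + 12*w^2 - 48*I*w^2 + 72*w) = I*w^5 - 5*w^4 + 6*I*w^4 - 30*w^3 + 8*I*w^3 - 10*w^2 + 48*I*w^2 - 80*w - 16*I*w + 64*I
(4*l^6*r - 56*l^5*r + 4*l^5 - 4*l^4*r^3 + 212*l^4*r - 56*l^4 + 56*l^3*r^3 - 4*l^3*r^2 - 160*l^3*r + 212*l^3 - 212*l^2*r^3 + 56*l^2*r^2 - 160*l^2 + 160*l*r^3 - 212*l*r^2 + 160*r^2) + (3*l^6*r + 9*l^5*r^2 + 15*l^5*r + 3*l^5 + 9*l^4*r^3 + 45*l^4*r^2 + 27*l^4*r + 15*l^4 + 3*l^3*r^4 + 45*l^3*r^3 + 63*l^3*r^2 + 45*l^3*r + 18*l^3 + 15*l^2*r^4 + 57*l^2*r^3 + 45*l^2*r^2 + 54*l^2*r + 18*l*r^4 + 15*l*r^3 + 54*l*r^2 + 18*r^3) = 7*l^6*r + 9*l^5*r^2 - 41*l^5*r + 7*l^5 + 5*l^4*r^3 + 45*l^4*r^2 + 239*l^4*r - 41*l^4 + 3*l^3*r^4 + 101*l^3*r^3 + 59*l^3*r^2 - 115*l^3*r + 230*l^3 + 15*l^2*r^4 - 155*l^2*r^3 + 101*l^2*r^2 + 54*l^2*r - 160*l^2 + 18*l*r^4 + 175*l*r^3 - 158*l*r^2 + 18*r^3 + 160*r^2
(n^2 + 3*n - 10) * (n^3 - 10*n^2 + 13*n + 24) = n^5 - 7*n^4 - 27*n^3 + 163*n^2 - 58*n - 240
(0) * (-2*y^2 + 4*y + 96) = 0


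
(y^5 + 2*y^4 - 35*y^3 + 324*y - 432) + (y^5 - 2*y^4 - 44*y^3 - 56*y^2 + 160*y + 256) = 2*y^5 - 79*y^3 - 56*y^2 + 484*y - 176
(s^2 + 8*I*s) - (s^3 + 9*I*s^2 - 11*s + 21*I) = -s^3 + s^2 - 9*I*s^2 + 11*s + 8*I*s - 21*I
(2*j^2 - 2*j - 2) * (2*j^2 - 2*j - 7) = 4*j^4 - 8*j^3 - 14*j^2 + 18*j + 14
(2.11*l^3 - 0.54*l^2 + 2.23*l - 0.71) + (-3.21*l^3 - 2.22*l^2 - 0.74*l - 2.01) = -1.1*l^3 - 2.76*l^2 + 1.49*l - 2.72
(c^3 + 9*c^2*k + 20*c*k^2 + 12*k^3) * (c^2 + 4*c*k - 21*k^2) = c^5 + 13*c^4*k + 35*c^3*k^2 - 97*c^2*k^3 - 372*c*k^4 - 252*k^5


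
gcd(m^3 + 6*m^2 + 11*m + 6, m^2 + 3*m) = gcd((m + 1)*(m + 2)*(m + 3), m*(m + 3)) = m + 3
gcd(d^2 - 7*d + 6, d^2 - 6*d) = d - 6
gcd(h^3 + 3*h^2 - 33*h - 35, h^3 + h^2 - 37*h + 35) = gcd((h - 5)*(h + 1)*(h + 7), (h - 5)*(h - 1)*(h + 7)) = h^2 + 2*h - 35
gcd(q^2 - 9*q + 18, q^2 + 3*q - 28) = 1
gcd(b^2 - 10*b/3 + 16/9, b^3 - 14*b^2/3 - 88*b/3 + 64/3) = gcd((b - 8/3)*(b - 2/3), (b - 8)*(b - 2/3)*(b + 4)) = b - 2/3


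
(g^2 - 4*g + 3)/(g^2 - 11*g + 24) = (g - 1)/(g - 8)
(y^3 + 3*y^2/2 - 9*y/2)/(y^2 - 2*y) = (2*y^2 + 3*y - 9)/(2*(y - 2))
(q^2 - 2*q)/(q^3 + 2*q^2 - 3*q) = (q - 2)/(q^2 + 2*q - 3)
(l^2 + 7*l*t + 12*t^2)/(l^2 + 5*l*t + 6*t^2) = (l + 4*t)/(l + 2*t)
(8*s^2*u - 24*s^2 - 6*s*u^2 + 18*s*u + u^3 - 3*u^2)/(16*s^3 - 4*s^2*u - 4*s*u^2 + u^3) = (u - 3)/(2*s + u)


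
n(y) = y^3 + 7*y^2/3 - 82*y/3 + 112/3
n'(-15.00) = 577.67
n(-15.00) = -2402.67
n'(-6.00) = 52.67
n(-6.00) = 69.33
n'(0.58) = -23.62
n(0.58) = 22.46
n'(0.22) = -26.16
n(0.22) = 31.44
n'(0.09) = -26.89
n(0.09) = 34.89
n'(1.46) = -14.13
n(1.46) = 5.51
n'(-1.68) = -26.71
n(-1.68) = 85.10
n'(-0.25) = -28.31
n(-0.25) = 44.30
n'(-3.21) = -11.40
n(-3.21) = 116.04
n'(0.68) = -22.77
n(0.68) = 20.14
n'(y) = 3*y^2 + 14*y/3 - 82/3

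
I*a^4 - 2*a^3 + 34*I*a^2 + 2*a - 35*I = (a - 1)*(a - 5*I)*(a + 7*I)*(I*a + I)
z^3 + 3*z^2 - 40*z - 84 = (z - 6)*(z + 2)*(z + 7)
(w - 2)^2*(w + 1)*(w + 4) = w^4 + w^3 - 12*w^2 + 4*w + 16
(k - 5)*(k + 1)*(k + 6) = k^3 + 2*k^2 - 29*k - 30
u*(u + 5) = u^2 + 5*u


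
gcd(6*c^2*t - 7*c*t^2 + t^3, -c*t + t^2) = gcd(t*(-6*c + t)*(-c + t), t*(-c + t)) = -c*t + t^2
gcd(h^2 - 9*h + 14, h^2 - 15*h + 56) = h - 7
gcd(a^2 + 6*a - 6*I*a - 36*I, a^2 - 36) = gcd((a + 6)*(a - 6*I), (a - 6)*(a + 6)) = a + 6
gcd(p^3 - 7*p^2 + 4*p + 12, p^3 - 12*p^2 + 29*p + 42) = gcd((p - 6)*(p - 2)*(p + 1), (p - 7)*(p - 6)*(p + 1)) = p^2 - 5*p - 6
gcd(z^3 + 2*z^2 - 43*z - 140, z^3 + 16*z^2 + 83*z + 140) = z^2 + 9*z + 20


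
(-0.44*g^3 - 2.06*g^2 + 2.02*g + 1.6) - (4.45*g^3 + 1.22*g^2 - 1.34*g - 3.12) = -4.89*g^3 - 3.28*g^2 + 3.36*g + 4.72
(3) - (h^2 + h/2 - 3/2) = -h^2 - h/2 + 9/2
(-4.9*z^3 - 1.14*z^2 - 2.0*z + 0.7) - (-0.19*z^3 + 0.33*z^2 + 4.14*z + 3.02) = -4.71*z^3 - 1.47*z^2 - 6.14*z - 2.32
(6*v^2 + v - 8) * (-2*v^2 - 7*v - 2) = -12*v^4 - 44*v^3 - 3*v^2 + 54*v + 16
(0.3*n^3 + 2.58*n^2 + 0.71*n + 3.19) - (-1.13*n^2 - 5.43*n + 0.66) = 0.3*n^3 + 3.71*n^2 + 6.14*n + 2.53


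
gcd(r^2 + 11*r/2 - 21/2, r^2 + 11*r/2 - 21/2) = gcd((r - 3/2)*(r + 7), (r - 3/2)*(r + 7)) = r^2 + 11*r/2 - 21/2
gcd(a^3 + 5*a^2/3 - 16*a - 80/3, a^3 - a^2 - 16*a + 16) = a^2 - 16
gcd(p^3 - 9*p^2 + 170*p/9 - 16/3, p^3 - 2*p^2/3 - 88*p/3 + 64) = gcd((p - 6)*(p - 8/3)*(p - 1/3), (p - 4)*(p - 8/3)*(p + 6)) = p - 8/3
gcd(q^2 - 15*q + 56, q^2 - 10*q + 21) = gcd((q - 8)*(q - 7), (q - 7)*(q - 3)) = q - 7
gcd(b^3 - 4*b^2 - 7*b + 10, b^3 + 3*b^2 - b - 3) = b - 1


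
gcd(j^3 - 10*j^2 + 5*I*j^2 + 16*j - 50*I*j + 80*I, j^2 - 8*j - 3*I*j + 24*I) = j - 8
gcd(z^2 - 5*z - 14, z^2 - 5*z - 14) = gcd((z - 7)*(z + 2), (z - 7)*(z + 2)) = z^2 - 5*z - 14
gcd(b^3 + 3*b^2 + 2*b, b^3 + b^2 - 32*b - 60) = b + 2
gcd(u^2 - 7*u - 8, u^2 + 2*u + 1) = u + 1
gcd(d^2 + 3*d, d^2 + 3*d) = d^2 + 3*d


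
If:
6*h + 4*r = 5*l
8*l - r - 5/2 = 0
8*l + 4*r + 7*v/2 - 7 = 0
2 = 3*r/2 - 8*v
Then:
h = -4763/17376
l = 1249/2896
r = 172/181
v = -13/181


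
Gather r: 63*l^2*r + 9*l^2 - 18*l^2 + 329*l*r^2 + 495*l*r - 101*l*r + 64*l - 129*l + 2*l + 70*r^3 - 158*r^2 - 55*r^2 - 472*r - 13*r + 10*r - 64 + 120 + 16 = -9*l^2 - 63*l + 70*r^3 + r^2*(329*l - 213) + r*(63*l^2 + 394*l - 475) + 72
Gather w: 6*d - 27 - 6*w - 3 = 6*d - 6*w - 30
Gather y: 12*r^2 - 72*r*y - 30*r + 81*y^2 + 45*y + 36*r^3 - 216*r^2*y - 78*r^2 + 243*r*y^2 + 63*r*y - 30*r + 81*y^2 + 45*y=36*r^3 - 66*r^2 - 60*r + y^2*(243*r + 162) + y*(-216*r^2 - 9*r + 90)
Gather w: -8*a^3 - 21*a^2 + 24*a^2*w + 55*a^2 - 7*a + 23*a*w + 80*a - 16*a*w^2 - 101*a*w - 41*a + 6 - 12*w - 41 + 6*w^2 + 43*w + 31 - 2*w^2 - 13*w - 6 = -8*a^3 + 34*a^2 + 32*a + w^2*(4 - 16*a) + w*(24*a^2 - 78*a + 18) - 10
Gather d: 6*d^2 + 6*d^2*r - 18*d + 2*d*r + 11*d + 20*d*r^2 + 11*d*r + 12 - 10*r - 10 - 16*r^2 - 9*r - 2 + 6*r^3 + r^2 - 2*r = d^2*(6*r + 6) + d*(20*r^2 + 13*r - 7) + 6*r^3 - 15*r^2 - 21*r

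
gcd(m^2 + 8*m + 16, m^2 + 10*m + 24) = m + 4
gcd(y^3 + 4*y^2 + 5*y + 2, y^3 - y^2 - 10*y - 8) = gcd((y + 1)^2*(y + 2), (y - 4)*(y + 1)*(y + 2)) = y^2 + 3*y + 2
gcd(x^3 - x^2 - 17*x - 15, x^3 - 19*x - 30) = x^2 - 2*x - 15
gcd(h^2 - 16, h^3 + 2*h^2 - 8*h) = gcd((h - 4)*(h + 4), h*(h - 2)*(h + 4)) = h + 4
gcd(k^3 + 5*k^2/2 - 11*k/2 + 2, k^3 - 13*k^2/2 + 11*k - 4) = k - 1/2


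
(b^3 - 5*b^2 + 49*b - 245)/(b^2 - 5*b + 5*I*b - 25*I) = (b^2 + 49)/(b + 5*I)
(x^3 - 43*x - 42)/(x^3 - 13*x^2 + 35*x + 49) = (x + 6)/(x - 7)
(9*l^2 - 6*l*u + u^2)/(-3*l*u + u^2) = (-3*l + u)/u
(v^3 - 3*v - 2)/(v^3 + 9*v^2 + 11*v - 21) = (v^3 - 3*v - 2)/(v^3 + 9*v^2 + 11*v - 21)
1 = 1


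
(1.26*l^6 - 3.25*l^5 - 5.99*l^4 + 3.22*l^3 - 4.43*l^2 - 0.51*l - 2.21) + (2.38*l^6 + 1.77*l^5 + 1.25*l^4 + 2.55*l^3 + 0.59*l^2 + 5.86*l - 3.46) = 3.64*l^6 - 1.48*l^5 - 4.74*l^4 + 5.77*l^3 - 3.84*l^2 + 5.35*l - 5.67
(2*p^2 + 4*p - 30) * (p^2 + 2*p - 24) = 2*p^4 + 8*p^3 - 70*p^2 - 156*p + 720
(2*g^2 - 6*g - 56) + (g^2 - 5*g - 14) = 3*g^2 - 11*g - 70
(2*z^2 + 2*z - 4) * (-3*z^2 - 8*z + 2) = -6*z^4 - 22*z^3 + 36*z - 8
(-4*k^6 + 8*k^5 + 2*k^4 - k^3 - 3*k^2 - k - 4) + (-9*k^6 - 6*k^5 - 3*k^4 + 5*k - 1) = -13*k^6 + 2*k^5 - k^4 - k^3 - 3*k^2 + 4*k - 5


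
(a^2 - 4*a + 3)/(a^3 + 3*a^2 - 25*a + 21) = 1/(a + 7)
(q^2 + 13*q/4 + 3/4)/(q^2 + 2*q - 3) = (q + 1/4)/(q - 1)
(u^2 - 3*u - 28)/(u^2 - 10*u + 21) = (u + 4)/(u - 3)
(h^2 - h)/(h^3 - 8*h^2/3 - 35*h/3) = 3*(1 - h)/(-3*h^2 + 8*h + 35)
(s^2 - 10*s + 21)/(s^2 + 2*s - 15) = (s - 7)/(s + 5)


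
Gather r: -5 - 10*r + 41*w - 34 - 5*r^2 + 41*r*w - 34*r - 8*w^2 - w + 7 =-5*r^2 + r*(41*w - 44) - 8*w^2 + 40*w - 32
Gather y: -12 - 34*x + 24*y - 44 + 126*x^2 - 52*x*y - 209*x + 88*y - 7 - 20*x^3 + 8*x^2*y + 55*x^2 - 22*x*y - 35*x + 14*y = -20*x^3 + 181*x^2 - 278*x + y*(8*x^2 - 74*x + 126) - 63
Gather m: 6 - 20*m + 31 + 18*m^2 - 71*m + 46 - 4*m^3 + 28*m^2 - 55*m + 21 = -4*m^3 + 46*m^2 - 146*m + 104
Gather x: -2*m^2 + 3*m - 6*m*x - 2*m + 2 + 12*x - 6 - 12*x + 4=-2*m^2 - 6*m*x + m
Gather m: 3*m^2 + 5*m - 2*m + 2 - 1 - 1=3*m^2 + 3*m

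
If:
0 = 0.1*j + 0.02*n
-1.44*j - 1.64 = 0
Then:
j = -1.14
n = 5.69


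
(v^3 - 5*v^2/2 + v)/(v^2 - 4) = v*(2*v - 1)/(2*(v + 2))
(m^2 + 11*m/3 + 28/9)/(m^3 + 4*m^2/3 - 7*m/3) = (m + 4/3)/(m*(m - 1))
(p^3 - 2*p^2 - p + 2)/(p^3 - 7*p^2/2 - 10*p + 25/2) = 2*(p^2 - p - 2)/(2*p^2 - 5*p - 25)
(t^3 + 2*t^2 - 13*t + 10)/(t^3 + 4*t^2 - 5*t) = (t - 2)/t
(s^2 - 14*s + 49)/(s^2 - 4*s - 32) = (-s^2 + 14*s - 49)/(-s^2 + 4*s + 32)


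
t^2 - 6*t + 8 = (t - 4)*(t - 2)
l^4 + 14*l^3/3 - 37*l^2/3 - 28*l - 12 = (l - 3)*(l + 2/3)*(l + 1)*(l + 6)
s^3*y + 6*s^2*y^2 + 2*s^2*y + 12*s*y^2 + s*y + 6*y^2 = (s + 1)*(s + 6*y)*(s*y + y)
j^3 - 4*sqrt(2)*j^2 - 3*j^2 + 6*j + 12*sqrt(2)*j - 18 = (j - 3)*(j - 3*sqrt(2))*(j - sqrt(2))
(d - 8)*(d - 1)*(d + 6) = d^3 - 3*d^2 - 46*d + 48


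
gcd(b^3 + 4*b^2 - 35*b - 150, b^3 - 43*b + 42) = b - 6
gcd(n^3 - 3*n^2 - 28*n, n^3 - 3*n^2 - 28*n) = n^3 - 3*n^2 - 28*n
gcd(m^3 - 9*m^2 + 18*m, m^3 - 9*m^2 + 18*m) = m^3 - 9*m^2 + 18*m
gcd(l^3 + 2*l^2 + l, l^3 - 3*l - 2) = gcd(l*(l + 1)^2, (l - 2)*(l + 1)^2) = l^2 + 2*l + 1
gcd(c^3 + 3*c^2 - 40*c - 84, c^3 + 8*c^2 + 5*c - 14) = c^2 + 9*c + 14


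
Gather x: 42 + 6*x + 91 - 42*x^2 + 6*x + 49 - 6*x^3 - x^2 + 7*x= -6*x^3 - 43*x^2 + 19*x + 182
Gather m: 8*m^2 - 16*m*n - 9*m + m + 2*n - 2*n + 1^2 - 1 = 8*m^2 + m*(-16*n - 8)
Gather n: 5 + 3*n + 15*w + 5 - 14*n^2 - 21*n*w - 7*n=-14*n^2 + n*(-21*w - 4) + 15*w + 10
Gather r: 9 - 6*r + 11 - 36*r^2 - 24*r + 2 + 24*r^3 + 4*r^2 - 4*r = 24*r^3 - 32*r^2 - 34*r + 22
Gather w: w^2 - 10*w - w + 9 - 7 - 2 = w^2 - 11*w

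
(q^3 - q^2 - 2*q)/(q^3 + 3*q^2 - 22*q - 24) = q*(q - 2)/(q^2 + 2*q - 24)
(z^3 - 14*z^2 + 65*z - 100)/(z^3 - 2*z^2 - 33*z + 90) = (z^2 - 9*z + 20)/(z^2 + 3*z - 18)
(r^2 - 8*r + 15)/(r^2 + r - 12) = (r - 5)/(r + 4)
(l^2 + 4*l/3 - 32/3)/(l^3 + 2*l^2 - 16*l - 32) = (l - 8/3)/(l^2 - 2*l - 8)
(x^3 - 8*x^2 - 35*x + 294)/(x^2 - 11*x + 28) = (x^2 - x - 42)/(x - 4)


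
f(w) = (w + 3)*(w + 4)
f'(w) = 2*w + 7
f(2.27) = 33.04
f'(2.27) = 11.54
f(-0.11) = 11.24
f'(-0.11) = 6.78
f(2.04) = 30.44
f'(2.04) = 11.08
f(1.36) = 23.37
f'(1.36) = 9.72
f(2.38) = 34.32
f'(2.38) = 11.76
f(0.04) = 12.28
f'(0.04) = 7.08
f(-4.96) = 1.88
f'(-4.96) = -2.92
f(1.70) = 26.79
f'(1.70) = 10.40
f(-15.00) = 132.00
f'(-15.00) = -23.00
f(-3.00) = 0.00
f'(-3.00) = 1.00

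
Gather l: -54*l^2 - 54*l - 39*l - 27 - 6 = -54*l^2 - 93*l - 33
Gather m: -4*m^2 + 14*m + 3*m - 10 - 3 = -4*m^2 + 17*m - 13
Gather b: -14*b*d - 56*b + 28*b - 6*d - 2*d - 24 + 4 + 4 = b*(-14*d - 28) - 8*d - 16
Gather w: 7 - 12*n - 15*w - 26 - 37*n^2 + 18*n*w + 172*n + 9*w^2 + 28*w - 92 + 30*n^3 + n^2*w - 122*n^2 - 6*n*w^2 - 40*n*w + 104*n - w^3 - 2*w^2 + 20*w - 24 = 30*n^3 - 159*n^2 + 264*n - w^3 + w^2*(7 - 6*n) + w*(n^2 - 22*n + 33) - 135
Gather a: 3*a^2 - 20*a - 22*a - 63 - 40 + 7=3*a^2 - 42*a - 96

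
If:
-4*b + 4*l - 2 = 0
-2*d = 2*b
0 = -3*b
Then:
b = 0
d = 0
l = 1/2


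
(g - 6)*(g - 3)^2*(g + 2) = g^4 - 10*g^3 + 21*g^2 + 36*g - 108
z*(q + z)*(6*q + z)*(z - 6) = 6*q^2*z^2 - 36*q^2*z + 7*q*z^3 - 42*q*z^2 + z^4 - 6*z^3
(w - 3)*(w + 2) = w^2 - w - 6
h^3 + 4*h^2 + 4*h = h*(h + 2)^2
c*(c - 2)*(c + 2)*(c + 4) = c^4 + 4*c^3 - 4*c^2 - 16*c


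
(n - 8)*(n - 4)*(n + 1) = n^3 - 11*n^2 + 20*n + 32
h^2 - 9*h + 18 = (h - 6)*(h - 3)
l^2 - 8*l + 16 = (l - 4)^2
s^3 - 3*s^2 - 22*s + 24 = (s - 6)*(s - 1)*(s + 4)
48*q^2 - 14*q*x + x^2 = (-8*q + x)*(-6*q + x)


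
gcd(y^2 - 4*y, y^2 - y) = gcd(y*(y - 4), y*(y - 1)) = y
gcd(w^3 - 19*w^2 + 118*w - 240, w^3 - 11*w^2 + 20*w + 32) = w - 8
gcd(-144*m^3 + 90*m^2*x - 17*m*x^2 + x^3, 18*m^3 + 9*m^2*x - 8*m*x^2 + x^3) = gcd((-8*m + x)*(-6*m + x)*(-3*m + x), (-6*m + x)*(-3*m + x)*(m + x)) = 18*m^2 - 9*m*x + x^2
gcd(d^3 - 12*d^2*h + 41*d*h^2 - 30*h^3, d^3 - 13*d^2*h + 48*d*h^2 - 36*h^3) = d^2 - 7*d*h + 6*h^2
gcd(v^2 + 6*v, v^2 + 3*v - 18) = v + 6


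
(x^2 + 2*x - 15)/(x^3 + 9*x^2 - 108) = (x + 5)/(x^2 + 12*x + 36)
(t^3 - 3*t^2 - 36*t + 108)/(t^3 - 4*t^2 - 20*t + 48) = (t^2 + 3*t - 18)/(t^2 + 2*t - 8)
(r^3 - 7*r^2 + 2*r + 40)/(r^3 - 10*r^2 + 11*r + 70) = (r - 4)/(r - 7)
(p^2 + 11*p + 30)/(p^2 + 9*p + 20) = (p + 6)/(p + 4)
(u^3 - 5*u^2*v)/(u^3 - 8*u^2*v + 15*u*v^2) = u/(u - 3*v)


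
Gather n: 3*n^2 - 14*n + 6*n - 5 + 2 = 3*n^2 - 8*n - 3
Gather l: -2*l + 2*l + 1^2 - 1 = 0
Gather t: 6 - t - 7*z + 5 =-t - 7*z + 11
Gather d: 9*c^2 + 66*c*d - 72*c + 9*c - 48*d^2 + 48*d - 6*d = 9*c^2 - 63*c - 48*d^2 + d*(66*c + 42)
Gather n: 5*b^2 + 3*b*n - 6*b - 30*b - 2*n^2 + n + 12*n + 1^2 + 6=5*b^2 - 36*b - 2*n^2 + n*(3*b + 13) + 7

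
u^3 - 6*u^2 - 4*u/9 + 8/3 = (u - 6)*(u - 2/3)*(u + 2/3)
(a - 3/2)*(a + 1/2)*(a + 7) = a^3 + 6*a^2 - 31*a/4 - 21/4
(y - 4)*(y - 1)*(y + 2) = y^3 - 3*y^2 - 6*y + 8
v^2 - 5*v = v*(v - 5)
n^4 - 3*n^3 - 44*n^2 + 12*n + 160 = (n - 8)*(n - 2)*(n + 2)*(n + 5)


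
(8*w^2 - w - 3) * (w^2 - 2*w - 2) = 8*w^4 - 17*w^3 - 17*w^2 + 8*w + 6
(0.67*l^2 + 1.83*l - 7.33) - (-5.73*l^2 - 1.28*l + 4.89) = 6.4*l^2 + 3.11*l - 12.22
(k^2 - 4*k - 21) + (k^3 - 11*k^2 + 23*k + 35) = k^3 - 10*k^2 + 19*k + 14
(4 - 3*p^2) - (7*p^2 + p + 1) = -10*p^2 - p + 3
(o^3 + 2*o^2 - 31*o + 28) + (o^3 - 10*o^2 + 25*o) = 2*o^3 - 8*o^2 - 6*o + 28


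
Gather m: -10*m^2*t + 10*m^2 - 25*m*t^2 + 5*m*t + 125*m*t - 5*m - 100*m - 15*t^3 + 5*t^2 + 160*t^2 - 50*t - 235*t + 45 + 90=m^2*(10 - 10*t) + m*(-25*t^2 + 130*t - 105) - 15*t^3 + 165*t^2 - 285*t + 135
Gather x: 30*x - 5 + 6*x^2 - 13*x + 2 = 6*x^2 + 17*x - 3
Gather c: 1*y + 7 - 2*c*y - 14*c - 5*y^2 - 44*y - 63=c*(-2*y - 14) - 5*y^2 - 43*y - 56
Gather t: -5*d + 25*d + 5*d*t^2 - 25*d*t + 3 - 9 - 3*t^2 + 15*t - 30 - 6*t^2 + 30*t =20*d + t^2*(5*d - 9) + t*(45 - 25*d) - 36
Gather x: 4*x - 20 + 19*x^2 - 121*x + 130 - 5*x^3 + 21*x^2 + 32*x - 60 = -5*x^3 + 40*x^2 - 85*x + 50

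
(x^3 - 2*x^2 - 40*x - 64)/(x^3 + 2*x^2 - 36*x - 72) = (x^2 - 4*x - 32)/(x^2 - 36)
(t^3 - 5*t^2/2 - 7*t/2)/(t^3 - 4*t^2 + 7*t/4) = 2*(t + 1)/(2*t - 1)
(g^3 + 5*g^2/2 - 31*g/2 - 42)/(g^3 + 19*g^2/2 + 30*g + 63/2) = (g - 4)/(g + 3)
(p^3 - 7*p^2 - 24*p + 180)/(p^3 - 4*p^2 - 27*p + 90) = (p - 6)/(p - 3)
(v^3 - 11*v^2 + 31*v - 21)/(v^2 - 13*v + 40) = (v^3 - 11*v^2 + 31*v - 21)/(v^2 - 13*v + 40)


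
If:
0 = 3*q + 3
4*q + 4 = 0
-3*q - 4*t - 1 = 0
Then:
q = -1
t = 1/2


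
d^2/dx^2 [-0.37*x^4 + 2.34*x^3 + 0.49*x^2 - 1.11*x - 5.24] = -4.44*x^2 + 14.04*x + 0.98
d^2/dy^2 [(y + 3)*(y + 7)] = 2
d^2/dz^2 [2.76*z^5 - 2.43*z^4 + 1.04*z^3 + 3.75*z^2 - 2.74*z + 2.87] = 55.2*z^3 - 29.16*z^2 + 6.24*z + 7.5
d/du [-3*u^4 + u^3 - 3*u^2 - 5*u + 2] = -12*u^3 + 3*u^2 - 6*u - 5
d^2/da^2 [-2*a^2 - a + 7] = -4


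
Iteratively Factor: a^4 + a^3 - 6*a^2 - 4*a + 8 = (a + 2)*(a^3 - a^2 - 4*a + 4) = (a - 2)*(a + 2)*(a^2 + a - 2) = (a - 2)*(a - 1)*(a + 2)*(a + 2)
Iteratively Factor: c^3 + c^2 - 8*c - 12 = (c - 3)*(c^2 + 4*c + 4) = (c - 3)*(c + 2)*(c + 2)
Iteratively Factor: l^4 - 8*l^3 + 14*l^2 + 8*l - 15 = (l - 3)*(l^3 - 5*l^2 - l + 5) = (l - 3)*(l - 1)*(l^2 - 4*l - 5) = (l - 5)*(l - 3)*(l - 1)*(l + 1)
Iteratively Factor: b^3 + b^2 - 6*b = (b)*(b^2 + b - 6) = b*(b + 3)*(b - 2)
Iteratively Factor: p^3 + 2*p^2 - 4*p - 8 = (p + 2)*(p^2 - 4) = (p - 2)*(p + 2)*(p + 2)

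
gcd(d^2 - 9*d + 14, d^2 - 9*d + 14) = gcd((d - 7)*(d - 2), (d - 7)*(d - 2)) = d^2 - 9*d + 14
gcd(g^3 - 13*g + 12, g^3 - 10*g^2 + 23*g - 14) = g - 1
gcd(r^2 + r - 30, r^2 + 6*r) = r + 6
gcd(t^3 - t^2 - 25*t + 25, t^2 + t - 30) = t - 5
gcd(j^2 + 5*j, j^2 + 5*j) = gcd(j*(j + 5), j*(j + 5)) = j^2 + 5*j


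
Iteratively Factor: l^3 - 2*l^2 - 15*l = (l)*(l^2 - 2*l - 15) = l*(l + 3)*(l - 5)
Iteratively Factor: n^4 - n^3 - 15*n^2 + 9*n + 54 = (n - 3)*(n^3 + 2*n^2 - 9*n - 18) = (n - 3)*(n + 3)*(n^2 - n - 6) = (n - 3)*(n + 2)*(n + 3)*(n - 3)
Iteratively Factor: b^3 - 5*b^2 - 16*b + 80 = (b + 4)*(b^2 - 9*b + 20) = (b - 4)*(b + 4)*(b - 5)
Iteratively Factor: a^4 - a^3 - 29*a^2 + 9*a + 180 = (a + 4)*(a^3 - 5*a^2 - 9*a + 45) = (a + 3)*(a + 4)*(a^2 - 8*a + 15) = (a - 3)*(a + 3)*(a + 4)*(a - 5)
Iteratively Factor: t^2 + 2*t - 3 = (t - 1)*(t + 3)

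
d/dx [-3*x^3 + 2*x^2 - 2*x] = -9*x^2 + 4*x - 2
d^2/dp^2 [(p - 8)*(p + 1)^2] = 6*p - 12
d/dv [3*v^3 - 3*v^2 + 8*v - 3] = 9*v^2 - 6*v + 8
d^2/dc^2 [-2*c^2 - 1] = -4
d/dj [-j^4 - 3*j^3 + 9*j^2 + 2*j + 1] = -4*j^3 - 9*j^2 + 18*j + 2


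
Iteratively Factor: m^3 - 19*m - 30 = (m + 3)*(m^2 - 3*m - 10) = (m - 5)*(m + 3)*(m + 2)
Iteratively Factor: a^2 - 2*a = (a)*(a - 2)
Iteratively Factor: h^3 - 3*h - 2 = (h + 1)*(h^2 - h - 2) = (h + 1)^2*(h - 2)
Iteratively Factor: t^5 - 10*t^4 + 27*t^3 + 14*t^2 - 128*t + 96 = (t - 3)*(t^4 - 7*t^3 + 6*t^2 + 32*t - 32) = (t - 4)*(t - 3)*(t^3 - 3*t^2 - 6*t + 8) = (t - 4)*(t - 3)*(t + 2)*(t^2 - 5*t + 4) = (t - 4)^2*(t - 3)*(t + 2)*(t - 1)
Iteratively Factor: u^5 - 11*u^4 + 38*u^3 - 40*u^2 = (u - 4)*(u^4 - 7*u^3 + 10*u^2) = u*(u - 4)*(u^3 - 7*u^2 + 10*u) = u^2*(u - 4)*(u^2 - 7*u + 10) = u^2*(u - 5)*(u - 4)*(u - 2)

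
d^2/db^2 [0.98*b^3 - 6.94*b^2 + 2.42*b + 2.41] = 5.88*b - 13.88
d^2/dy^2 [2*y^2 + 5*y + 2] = 4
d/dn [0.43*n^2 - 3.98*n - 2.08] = 0.86*n - 3.98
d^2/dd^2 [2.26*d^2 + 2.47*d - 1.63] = 4.52000000000000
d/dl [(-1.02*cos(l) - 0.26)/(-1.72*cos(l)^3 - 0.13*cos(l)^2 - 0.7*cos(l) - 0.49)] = (3.5088*cos(l)^3 + 1.4742*cos(l)^2 + 0.0676*cos(l) - 0.3178)*sin(l)/(2.9584*cos(l)^6 + 0.4472*cos(l)^5 + 2.4249*cos(l)^4 + 1.8676*cos(l)^3 + 0.6174*cos(l)^2 + 0.686*cos(l) + 0.2401)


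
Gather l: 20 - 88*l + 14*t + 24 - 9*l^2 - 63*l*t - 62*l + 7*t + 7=-9*l^2 + l*(-63*t - 150) + 21*t + 51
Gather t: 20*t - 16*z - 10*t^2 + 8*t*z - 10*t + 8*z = -10*t^2 + t*(8*z + 10) - 8*z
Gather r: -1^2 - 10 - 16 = -27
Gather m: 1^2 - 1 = 0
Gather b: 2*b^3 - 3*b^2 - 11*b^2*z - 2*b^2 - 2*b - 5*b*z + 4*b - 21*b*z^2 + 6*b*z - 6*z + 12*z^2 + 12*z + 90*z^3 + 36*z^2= 2*b^3 + b^2*(-11*z - 5) + b*(-21*z^2 + z + 2) + 90*z^3 + 48*z^2 + 6*z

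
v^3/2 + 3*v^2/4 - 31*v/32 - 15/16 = (v/2 + 1)*(v - 5/4)*(v + 3/4)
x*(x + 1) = x^2 + x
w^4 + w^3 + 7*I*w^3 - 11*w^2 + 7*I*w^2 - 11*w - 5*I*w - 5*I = (w + 1)*(w + I)^2*(w + 5*I)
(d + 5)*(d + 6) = d^2 + 11*d + 30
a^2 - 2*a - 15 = (a - 5)*(a + 3)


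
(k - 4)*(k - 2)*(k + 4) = k^3 - 2*k^2 - 16*k + 32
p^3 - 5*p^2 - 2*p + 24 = (p - 4)*(p - 3)*(p + 2)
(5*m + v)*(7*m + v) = 35*m^2 + 12*m*v + v^2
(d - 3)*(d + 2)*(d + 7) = d^3 + 6*d^2 - 13*d - 42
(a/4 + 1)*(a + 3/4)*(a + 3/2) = a^3/4 + 25*a^2/16 + 81*a/32 + 9/8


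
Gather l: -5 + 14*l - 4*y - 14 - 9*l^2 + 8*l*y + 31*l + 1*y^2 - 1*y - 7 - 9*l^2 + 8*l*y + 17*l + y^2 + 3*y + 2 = -18*l^2 + l*(16*y + 62) + 2*y^2 - 2*y - 24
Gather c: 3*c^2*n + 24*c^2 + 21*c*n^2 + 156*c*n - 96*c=c^2*(3*n + 24) + c*(21*n^2 + 156*n - 96)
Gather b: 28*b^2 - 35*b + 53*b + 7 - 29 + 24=28*b^2 + 18*b + 2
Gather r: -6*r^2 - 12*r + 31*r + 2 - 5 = -6*r^2 + 19*r - 3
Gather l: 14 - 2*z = 14 - 2*z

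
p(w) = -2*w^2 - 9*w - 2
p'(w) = -4*w - 9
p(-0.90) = 4.48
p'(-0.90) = -5.40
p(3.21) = -51.50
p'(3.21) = -21.84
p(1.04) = -13.52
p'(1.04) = -13.16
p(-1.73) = 7.58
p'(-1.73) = -2.08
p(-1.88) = 7.85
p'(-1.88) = -1.48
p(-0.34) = 0.83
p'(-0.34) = -7.64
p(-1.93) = 7.92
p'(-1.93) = -1.28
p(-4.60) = -2.92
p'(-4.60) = 9.40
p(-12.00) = -182.00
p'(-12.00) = 39.00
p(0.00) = -2.00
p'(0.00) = -9.00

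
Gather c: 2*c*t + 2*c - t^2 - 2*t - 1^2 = c*(2*t + 2) - t^2 - 2*t - 1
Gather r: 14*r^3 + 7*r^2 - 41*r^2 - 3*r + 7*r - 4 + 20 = 14*r^3 - 34*r^2 + 4*r + 16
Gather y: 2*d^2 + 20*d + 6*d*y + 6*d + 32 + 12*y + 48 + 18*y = 2*d^2 + 26*d + y*(6*d + 30) + 80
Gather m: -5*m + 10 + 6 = 16 - 5*m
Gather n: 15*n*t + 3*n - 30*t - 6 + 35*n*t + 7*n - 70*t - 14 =n*(50*t + 10) - 100*t - 20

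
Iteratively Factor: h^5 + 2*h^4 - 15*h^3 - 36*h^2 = (h + 3)*(h^4 - h^3 - 12*h^2) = h*(h + 3)*(h^3 - h^2 - 12*h) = h*(h - 4)*(h + 3)*(h^2 + 3*h) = h*(h - 4)*(h + 3)^2*(h)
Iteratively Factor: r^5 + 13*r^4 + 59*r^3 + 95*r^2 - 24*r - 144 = (r + 3)*(r^4 + 10*r^3 + 29*r^2 + 8*r - 48) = (r + 3)*(r + 4)*(r^3 + 6*r^2 + 5*r - 12) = (r - 1)*(r + 3)*(r + 4)*(r^2 + 7*r + 12) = (r - 1)*(r + 3)*(r + 4)^2*(r + 3)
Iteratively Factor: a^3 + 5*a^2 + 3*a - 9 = (a - 1)*(a^2 + 6*a + 9) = (a - 1)*(a + 3)*(a + 3)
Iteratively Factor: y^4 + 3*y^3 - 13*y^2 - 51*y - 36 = (y - 4)*(y^3 + 7*y^2 + 15*y + 9) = (y - 4)*(y + 1)*(y^2 + 6*y + 9) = (y - 4)*(y + 1)*(y + 3)*(y + 3)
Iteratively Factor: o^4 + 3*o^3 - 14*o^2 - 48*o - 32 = (o + 1)*(o^3 + 2*o^2 - 16*o - 32) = (o + 1)*(o + 4)*(o^2 - 2*o - 8) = (o - 4)*(o + 1)*(o + 4)*(o + 2)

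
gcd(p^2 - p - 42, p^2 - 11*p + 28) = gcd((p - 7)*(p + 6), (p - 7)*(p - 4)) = p - 7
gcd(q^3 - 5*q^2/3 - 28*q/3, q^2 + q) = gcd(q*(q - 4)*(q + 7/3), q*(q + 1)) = q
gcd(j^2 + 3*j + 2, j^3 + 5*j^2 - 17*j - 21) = j + 1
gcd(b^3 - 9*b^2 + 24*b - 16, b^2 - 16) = b - 4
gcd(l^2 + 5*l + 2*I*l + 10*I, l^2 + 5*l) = l + 5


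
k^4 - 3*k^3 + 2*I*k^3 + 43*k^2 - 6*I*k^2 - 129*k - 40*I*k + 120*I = (k - 3)*(k - 5*I)*(k - I)*(k + 8*I)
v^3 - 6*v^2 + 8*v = v*(v - 4)*(v - 2)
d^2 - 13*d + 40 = (d - 8)*(d - 5)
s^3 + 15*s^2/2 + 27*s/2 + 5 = (s + 1/2)*(s + 2)*(s + 5)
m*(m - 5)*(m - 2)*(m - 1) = m^4 - 8*m^3 + 17*m^2 - 10*m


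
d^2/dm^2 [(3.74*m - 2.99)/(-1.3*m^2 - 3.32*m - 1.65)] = (-(2.6*m + 3.32)*(3.74*m - 2.99)*(5.2*m + 6.64) + (29.172*m + 17.0596)*(1.3*m^2 + 3.32*m + 1.65))/(1.3*m^2 + 3.32*m + 1.65)^3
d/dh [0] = 0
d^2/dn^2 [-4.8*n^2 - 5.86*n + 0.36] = -9.60000000000000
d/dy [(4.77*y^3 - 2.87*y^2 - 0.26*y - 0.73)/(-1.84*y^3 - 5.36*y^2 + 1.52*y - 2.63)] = (3.5527136788005e-15*y^5 - 30.848*y^4 + 13.544*y^3 - 47.4209*y^2 + 7.2706*y + 1.7934)/(3.3856*y^6 + 19.7248*y^5 + 23.136*y^4 - 6.616*y^3 + 30.504*y^2 - 7.9952*y + 6.9169)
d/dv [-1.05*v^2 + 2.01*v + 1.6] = 2.01 - 2.1*v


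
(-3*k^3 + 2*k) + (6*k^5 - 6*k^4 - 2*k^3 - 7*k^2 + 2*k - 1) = 6*k^5 - 6*k^4 - 5*k^3 - 7*k^2 + 4*k - 1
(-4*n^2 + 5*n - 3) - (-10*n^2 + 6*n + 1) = 6*n^2 - n - 4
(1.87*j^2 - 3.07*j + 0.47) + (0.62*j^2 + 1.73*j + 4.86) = 2.49*j^2 - 1.34*j + 5.33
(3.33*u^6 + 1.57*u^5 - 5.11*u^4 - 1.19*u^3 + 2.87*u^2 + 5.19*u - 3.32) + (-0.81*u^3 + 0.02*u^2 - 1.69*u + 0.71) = 3.33*u^6 + 1.57*u^5 - 5.11*u^4 - 2.0*u^3 + 2.89*u^2 + 3.5*u - 2.61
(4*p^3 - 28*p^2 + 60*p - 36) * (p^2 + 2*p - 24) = 4*p^5 - 20*p^4 - 92*p^3 + 756*p^2 - 1512*p + 864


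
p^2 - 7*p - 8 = (p - 8)*(p + 1)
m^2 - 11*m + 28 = (m - 7)*(m - 4)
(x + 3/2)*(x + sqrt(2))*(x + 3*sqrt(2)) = x^3 + 3*x^2/2 + 4*sqrt(2)*x^2 + 6*x + 6*sqrt(2)*x + 9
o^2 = o^2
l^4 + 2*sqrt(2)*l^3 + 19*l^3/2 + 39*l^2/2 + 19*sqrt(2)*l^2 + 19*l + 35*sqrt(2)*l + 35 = (l + 5/2)*(l + 7)*(l + sqrt(2))^2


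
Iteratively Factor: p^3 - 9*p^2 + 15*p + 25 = (p + 1)*(p^2 - 10*p + 25) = (p - 5)*(p + 1)*(p - 5)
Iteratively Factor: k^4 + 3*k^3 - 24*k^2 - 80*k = (k)*(k^3 + 3*k^2 - 24*k - 80) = k*(k + 4)*(k^2 - k - 20) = k*(k + 4)^2*(k - 5)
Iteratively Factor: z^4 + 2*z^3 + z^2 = (z + 1)*(z^3 + z^2) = (z + 1)^2*(z^2) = z*(z + 1)^2*(z)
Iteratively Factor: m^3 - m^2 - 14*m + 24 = (m + 4)*(m^2 - 5*m + 6) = (m - 3)*(m + 4)*(m - 2)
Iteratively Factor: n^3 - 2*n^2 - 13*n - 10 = (n + 1)*(n^2 - 3*n - 10) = (n + 1)*(n + 2)*(n - 5)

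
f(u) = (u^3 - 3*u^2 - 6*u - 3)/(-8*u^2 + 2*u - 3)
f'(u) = (16*u - 2)*(u^3 - 3*u^2 - 6*u - 3)/(-8*u^2 + 2*u - 3)^2 + (3*u^2 - 6*u - 6)/(-8*u^2 + 2*u - 3) = (-8*u^4 + 4*u^3 - 63*u^2 - 30*u + 24)/(64*u^4 - 32*u^3 + 52*u^2 - 12*u + 9)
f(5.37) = -0.15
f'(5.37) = -0.16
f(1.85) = 0.68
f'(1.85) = -0.44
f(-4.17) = 0.68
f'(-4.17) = -0.16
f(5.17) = -0.12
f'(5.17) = -0.16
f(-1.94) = 0.27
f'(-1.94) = -0.22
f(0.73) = 1.48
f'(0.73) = -0.96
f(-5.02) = 0.82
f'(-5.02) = -0.15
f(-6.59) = 1.04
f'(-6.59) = -0.14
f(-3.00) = 0.48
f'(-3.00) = -0.18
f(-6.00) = 0.96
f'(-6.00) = -0.14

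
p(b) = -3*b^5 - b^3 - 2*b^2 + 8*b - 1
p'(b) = -15*b^4 - 3*b^2 - 4*b + 8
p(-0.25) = -3.11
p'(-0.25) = 8.75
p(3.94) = -2910.10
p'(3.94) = -3669.06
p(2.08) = -118.81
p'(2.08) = -294.07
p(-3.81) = 2403.29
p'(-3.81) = -3181.07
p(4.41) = -5094.35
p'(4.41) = -5741.41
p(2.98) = -726.41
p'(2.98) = -1213.48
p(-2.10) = 105.16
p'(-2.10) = -288.55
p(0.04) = -0.68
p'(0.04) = 7.84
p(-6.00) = 23423.00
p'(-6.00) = -19516.00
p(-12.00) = 747839.00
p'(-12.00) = -311416.00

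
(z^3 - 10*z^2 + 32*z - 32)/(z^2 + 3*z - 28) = (z^2 - 6*z + 8)/(z + 7)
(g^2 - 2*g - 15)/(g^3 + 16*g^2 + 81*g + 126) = (g - 5)/(g^2 + 13*g + 42)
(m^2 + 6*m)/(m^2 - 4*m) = (m + 6)/(m - 4)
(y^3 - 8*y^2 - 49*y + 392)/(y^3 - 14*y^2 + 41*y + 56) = (y + 7)/(y + 1)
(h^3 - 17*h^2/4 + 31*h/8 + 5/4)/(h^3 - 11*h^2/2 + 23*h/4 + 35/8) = (4*h^2 - 7*h - 2)/(4*h^2 - 12*h - 7)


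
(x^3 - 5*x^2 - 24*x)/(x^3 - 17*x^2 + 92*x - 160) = x*(x + 3)/(x^2 - 9*x + 20)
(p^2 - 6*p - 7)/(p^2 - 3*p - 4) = (p - 7)/(p - 4)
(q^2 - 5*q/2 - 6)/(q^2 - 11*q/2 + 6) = (2*q + 3)/(2*q - 3)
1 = 1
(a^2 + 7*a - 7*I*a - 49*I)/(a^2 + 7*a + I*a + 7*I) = (a - 7*I)/(a + I)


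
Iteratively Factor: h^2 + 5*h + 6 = (h + 2)*(h + 3)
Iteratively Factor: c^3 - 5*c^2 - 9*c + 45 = (c - 5)*(c^2 - 9) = (c - 5)*(c + 3)*(c - 3)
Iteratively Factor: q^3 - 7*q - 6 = (q - 3)*(q^2 + 3*q + 2) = (q - 3)*(q + 1)*(q + 2)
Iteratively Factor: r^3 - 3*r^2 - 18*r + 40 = (r - 5)*(r^2 + 2*r - 8) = (r - 5)*(r + 4)*(r - 2)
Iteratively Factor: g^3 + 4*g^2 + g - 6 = (g - 1)*(g^2 + 5*g + 6) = (g - 1)*(g + 3)*(g + 2)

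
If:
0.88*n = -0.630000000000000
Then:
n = -0.72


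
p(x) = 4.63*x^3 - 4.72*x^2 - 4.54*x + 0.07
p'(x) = 13.89*x^2 - 9.44*x - 4.54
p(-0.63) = -0.10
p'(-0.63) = 6.92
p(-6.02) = -1153.77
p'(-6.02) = 555.67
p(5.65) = 658.82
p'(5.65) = 385.53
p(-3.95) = -340.99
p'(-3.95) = 249.47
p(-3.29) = -200.96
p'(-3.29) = 176.86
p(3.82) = 171.94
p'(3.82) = 162.09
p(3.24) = 93.29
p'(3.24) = 110.69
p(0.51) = -2.86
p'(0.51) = -5.74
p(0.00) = 0.07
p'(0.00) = -4.54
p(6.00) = 802.99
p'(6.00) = 438.86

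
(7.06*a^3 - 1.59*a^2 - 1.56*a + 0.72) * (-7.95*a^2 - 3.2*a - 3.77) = -56.127*a^5 - 9.9515*a^4 - 9.1262*a^3 + 5.2623*a^2 + 3.5772*a - 2.7144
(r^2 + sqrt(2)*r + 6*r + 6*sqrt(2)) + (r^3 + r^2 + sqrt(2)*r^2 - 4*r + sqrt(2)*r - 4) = r^3 + sqrt(2)*r^2 + 2*r^2 + 2*r + 2*sqrt(2)*r - 4 + 6*sqrt(2)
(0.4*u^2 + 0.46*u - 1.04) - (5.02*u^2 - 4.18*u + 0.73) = -4.62*u^2 + 4.64*u - 1.77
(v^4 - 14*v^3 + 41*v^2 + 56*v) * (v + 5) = v^5 - 9*v^4 - 29*v^3 + 261*v^2 + 280*v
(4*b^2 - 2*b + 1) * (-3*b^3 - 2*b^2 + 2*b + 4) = -12*b^5 - 2*b^4 + 9*b^3 + 10*b^2 - 6*b + 4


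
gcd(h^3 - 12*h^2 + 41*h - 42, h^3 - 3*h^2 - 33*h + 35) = h - 7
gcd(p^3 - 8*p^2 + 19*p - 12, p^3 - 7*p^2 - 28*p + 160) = p - 4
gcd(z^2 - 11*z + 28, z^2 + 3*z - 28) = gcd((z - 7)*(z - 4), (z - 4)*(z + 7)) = z - 4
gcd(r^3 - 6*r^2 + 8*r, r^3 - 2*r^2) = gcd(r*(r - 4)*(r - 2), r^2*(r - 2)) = r^2 - 2*r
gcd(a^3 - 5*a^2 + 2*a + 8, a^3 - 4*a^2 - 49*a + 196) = a - 4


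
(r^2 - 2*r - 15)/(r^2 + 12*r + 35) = (r^2 - 2*r - 15)/(r^2 + 12*r + 35)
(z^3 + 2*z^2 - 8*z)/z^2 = z + 2 - 8/z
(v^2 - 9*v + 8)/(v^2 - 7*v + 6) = (v - 8)/(v - 6)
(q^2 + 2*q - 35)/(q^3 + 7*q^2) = (q - 5)/q^2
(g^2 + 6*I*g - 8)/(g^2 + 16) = (g + 2*I)/(g - 4*I)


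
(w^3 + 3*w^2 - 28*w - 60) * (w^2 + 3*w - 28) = w^5 + 6*w^4 - 47*w^3 - 228*w^2 + 604*w + 1680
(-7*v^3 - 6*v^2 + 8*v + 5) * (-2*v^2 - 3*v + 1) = 14*v^5 + 33*v^4 - 5*v^3 - 40*v^2 - 7*v + 5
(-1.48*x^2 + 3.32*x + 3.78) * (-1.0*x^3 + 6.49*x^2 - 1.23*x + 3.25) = 1.48*x^5 - 12.9252*x^4 + 19.5872*x^3 + 15.6386*x^2 + 6.1406*x + 12.285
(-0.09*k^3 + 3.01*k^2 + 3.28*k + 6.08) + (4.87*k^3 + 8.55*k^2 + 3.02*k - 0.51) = 4.78*k^3 + 11.56*k^2 + 6.3*k + 5.57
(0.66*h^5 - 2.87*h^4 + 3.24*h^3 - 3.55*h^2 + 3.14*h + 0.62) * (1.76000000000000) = 1.1616*h^5 - 5.0512*h^4 + 5.7024*h^3 - 6.248*h^2 + 5.5264*h + 1.0912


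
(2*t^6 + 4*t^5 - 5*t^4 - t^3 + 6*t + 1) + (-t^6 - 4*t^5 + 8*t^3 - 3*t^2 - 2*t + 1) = t^6 - 5*t^4 + 7*t^3 - 3*t^2 + 4*t + 2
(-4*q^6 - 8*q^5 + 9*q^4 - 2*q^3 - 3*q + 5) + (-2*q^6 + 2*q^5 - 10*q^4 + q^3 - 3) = -6*q^6 - 6*q^5 - q^4 - q^3 - 3*q + 2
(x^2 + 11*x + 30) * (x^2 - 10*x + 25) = x^4 + x^3 - 55*x^2 - 25*x + 750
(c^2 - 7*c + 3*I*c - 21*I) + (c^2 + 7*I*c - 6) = 2*c^2 - 7*c + 10*I*c - 6 - 21*I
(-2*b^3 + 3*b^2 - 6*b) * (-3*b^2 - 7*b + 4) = 6*b^5 + 5*b^4 - 11*b^3 + 54*b^2 - 24*b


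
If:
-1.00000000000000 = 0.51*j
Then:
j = -1.96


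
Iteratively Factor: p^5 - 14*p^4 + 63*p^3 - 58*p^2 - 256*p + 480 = (p - 4)*(p^4 - 10*p^3 + 23*p^2 + 34*p - 120) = (p - 4)*(p - 3)*(p^3 - 7*p^2 + 2*p + 40) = (p - 5)*(p - 4)*(p - 3)*(p^2 - 2*p - 8) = (p - 5)*(p - 4)^2*(p - 3)*(p + 2)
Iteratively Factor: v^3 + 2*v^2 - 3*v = (v - 1)*(v^2 + 3*v) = v*(v - 1)*(v + 3)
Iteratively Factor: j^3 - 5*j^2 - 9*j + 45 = (j - 3)*(j^2 - 2*j - 15) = (j - 5)*(j - 3)*(j + 3)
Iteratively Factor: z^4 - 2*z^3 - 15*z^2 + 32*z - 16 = (z - 1)*(z^3 - z^2 - 16*z + 16) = (z - 4)*(z - 1)*(z^2 + 3*z - 4) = (z - 4)*(z - 1)^2*(z + 4)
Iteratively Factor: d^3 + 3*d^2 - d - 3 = (d - 1)*(d^2 + 4*d + 3) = (d - 1)*(d + 3)*(d + 1)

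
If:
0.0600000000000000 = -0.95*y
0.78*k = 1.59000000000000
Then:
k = 2.04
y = -0.06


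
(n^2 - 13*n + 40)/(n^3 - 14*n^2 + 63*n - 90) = (n - 8)/(n^2 - 9*n + 18)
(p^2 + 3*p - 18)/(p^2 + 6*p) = (p - 3)/p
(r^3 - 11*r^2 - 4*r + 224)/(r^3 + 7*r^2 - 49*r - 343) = (r^2 - 4*r - 32)/(r^2 + 14*r + 49)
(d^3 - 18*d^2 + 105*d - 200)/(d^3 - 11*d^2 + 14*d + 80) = (d - 5)/(d + 2)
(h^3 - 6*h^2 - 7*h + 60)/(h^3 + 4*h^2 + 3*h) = (h^2 - 9*h + 20)/(h*(h + 1))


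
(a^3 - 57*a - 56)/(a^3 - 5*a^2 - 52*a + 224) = (a + 1)/(a - 4)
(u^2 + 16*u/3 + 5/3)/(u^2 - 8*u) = (3*u^2 + 16*u + 5)/(3*u*(u - 8))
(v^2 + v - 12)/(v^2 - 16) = (v - 3)/(v - 4)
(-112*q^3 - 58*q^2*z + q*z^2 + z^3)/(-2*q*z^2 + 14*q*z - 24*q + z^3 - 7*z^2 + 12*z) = (112*q^3 + 58*q^2*z - q*z^2 - z^3)/(2*q*z^2 - 14*q*z + 24*q - z^3 + 7*z^2 - 12*z)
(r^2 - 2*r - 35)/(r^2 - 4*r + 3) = (r^2 - 2*r - 35)/(r^2 - 4*r + 3)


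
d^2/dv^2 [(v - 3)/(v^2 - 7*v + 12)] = 2/(v^3 - 12*v^2 + 48*v - 64)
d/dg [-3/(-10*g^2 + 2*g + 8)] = 3*(1 - 10*g)/(2*(-5*g^2 + g + 4)^2)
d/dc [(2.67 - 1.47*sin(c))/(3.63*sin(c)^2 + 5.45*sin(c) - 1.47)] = (5.3361*sin(c)^2 - 19.3842*sin(c) - 12.3906)*cos(c)/(13.1769*sin(c)^4 + 39.567*sin(c)^3 + 19.0303*sin(c)^2 - 16.023*sin(c) + 2.1609)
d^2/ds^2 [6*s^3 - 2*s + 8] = 36*s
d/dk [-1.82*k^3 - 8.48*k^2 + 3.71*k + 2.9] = -5.46*k^2 - 16.96*k + 3.71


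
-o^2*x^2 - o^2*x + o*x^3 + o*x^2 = x*(-o + x)*(o*x + o)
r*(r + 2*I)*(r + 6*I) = r^3 + 8*I*r^2 - 12*r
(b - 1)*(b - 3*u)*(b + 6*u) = b^3 + 3*b^2*u - b^2 - 18*b*u^2 - 3*b*u + 18*u^2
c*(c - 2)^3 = c^4 - 6*c^3 + 12*c^2 - 8*c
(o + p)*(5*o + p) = 5*o^2 + 6*o*p + p^2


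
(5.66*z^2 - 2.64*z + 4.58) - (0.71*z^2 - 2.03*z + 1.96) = 4.95*z^2 - 0.61*z + 2.62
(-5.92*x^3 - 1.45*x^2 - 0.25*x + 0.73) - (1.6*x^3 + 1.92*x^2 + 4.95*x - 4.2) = -7.52*x^3 - 3.37*x^2 - 5.2*x + 4.93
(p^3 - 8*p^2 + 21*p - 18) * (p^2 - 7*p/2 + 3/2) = p^5 - 23*p^4/2 + 101*p^3/2 - 207*p^2/2 + 189*p/2 - 27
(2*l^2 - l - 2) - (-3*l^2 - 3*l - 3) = 5*l^2 + 2*l + 1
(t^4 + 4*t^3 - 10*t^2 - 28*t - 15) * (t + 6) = t^5 + 10*t^4 + 14*t^3 - 88*t^2 - 183*t - 90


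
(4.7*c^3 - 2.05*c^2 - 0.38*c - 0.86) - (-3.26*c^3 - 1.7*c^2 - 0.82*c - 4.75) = 7.96*c^3 - 0.35*c^2 + 0.44*c + 3.89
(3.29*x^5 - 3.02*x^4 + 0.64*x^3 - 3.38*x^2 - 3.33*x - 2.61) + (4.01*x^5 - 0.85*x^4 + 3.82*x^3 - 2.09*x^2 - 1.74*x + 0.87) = 7.3*x^5 - 3.87*x^4 + 4.46*x^3 - 5.47*x^2 - 5.07*x - 1.74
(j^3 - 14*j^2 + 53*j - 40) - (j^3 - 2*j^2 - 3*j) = -12*j^2 + 56*j - 40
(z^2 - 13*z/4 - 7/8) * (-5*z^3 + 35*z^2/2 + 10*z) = -5*z^5 + 135*z^4/4 - 85*z^3/2 - 765*z^2/16 - 35*z/4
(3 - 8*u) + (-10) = -8*u - 7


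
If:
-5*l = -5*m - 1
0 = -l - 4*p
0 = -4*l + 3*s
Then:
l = 3*s/4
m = 3*s/4 - 1/5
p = -3*s/16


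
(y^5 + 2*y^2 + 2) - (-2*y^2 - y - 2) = y^5 + 4*y^2 + y + 4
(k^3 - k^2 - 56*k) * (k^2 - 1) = k^5 - k^4 - 57*k^3 + k^2 + 56*k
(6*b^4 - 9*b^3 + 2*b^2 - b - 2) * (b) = 6*b^5 - 9*b^4 + 2*b^3 - b^2 - 2*b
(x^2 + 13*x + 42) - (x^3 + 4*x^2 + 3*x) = -x^3 - 3*x^2 + 10*x + 42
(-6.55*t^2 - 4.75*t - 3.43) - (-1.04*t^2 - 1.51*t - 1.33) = -5.51*t^2 - 3.24*t - 2.1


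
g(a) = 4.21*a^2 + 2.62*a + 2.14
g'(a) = 8.42*a + 2.62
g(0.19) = 2.79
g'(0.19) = 4.22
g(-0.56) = 1.99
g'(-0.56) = -2.10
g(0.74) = 6.38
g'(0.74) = 8.85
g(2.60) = 37.41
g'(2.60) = 24.51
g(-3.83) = 53.86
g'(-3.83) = -29.63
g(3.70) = 69.47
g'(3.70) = 33.77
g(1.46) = 14.94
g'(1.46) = 14.91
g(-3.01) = 32.40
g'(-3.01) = -22.72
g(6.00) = 169.42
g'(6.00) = 53.14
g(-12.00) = 576.94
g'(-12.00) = -98.42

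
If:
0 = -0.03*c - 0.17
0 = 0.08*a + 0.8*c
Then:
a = 56.67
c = -5.67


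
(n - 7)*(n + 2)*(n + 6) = n^3 + n^2 - 44*n - 84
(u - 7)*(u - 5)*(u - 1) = u^3 - 13*u^2 + 47*u - 35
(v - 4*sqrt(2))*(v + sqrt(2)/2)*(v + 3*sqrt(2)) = v^3 - sqrt(2)*v^2/2 - 25*v - 12*sqrt(2)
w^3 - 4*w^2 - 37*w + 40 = (w - 8)*(w - 1)*(w + 5)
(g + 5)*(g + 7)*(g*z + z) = g^3*z + 13*g^2*z + 47*g*z + 35*z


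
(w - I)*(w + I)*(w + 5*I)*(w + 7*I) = w^4 + 12*I*w^3 - 34*w^2 + 12*I*w - 35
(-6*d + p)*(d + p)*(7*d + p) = -42*d^3 - 41*d^2*p + 2*d*p^2 + p^3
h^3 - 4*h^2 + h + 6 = (h - 3)*(h - 2)*(h + 1)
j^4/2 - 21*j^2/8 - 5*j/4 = j*(j/2 + 1/4)*(j - 5/2)*(j + 2)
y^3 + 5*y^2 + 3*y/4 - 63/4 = (y - 3/2)*(y + 3)*(y + 7/2)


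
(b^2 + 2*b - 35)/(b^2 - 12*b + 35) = (b + 7)/(b - 7)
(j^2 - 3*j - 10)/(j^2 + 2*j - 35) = (j + 2)/(j + 7)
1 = 1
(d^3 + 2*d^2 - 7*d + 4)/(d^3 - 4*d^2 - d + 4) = (d^2 + 3*d - 4)/(d^2 - 3*d - 4)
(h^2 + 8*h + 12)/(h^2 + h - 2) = (h + 6)/(h - 1)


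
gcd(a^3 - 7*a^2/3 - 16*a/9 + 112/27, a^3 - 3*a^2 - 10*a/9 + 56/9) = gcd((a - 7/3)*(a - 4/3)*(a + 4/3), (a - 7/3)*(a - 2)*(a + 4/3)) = a^2 - a - 28/9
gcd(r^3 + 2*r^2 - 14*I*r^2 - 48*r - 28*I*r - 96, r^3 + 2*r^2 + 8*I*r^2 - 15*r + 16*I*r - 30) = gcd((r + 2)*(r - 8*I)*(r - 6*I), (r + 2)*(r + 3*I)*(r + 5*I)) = r + 2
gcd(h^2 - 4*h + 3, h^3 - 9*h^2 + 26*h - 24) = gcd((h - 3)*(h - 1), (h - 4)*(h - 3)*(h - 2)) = h - 3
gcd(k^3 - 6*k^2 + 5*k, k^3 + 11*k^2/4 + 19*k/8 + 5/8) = 1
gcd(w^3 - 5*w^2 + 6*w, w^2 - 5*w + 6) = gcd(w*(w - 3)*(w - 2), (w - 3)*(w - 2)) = w^2 - 5*w + 6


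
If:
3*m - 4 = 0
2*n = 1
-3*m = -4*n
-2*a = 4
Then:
No Solution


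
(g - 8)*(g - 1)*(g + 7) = g^3 - 2*g^2 - 55*g + 56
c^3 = c^3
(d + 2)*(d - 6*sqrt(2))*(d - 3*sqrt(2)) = d^3 - 9*sqrt(2)*d^2 + 2*d^2 - 18*sqrt(2)*d + 36*d + 72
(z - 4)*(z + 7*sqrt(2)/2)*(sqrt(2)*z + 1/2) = sqrt(2)*z^3 - 4*sqrt(2)*z^2 + 15*z^2/2 - 30*z + 7*sqrt(2)*z/4 - 7*sqrt(2)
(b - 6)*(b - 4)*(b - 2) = b^3 - 12*b^2 + 44*b - 48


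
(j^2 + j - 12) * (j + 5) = j^3 + 6*j^2 - 7*j - 60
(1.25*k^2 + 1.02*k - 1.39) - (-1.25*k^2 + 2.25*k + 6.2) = 2.5*k^2 - 1.23*k - 7.59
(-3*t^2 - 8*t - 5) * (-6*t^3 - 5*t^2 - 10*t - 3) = 18*t^5 + 63*t^4 + 100*t^3 + 114*t^2 + 74*t + 15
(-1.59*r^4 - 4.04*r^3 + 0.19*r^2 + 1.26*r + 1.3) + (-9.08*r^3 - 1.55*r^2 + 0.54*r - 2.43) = -1.59*r^4 - 13.12*r^3 - 1.36*r^2 + 1.8*r - 1.13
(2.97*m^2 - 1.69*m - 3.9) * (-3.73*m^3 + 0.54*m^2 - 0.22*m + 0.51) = -11.0781*m^5 + 7.9075*m^4 + 12.981*m^3 - 0.2195*m^2 - 0.00390000000000001*m - 1.989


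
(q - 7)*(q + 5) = q^2 - 2*q - 35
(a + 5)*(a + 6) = a^2 + 11*a + 30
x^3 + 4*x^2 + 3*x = x*(x + 1)*(x + 3)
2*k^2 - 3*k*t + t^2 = (-2*k + t)*(-k + t)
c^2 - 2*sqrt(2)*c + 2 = (c - sqrt(2))^2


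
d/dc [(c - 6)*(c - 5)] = 2*c - 11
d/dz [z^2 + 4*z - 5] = 2*z + 4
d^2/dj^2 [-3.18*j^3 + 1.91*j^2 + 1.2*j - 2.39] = 3.82 - 19.08*j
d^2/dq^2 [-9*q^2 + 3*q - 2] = -18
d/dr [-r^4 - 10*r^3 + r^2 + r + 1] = -4*r^3 - 30*r^2 + 2*r + 1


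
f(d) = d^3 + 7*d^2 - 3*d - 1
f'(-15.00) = 462.00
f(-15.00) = -1756.00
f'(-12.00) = 261.00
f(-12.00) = -685.00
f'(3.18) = 71.86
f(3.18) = 92.40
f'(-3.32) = -16.41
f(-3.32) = 49.52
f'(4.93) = 138.93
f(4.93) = 274.17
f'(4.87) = 136.33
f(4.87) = 265.91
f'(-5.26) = 6.36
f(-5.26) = 62.92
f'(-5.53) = 11.32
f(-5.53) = 60.54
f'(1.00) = 14.00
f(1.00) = 4.00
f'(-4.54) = -4.73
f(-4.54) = 63.32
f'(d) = 3*d^2 + 14*d - 3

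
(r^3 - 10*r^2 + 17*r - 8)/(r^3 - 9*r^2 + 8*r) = (r - 1)/r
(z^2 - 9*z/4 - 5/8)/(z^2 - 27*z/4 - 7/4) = (z - 5/2)/(z - 7)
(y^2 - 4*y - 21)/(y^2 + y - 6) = (y - 7)/(y - 2)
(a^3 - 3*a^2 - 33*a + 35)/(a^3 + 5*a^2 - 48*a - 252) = (a^2 + 4*a - 5)/(a^2 + 12*a + 36)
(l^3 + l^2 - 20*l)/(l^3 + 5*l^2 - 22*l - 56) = l*(l + 5)/(l^2 + 9*l + 14)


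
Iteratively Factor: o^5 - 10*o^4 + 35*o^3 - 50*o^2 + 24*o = (o - 2)*(o^4 - 8*o^3 + 19*o^2 - 12*o) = o*(o - 2)*(o^3 - 8*o^2 + 19*o - 12) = o*(o - 3)*(o - 2)*(o^2 - 5*o + 4) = o*(o - 3)*(o - 2)*(o - 1)*(o - 4)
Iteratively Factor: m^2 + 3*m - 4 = (m - 1)*(m + 4)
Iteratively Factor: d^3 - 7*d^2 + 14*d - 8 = (d - 1)*(d^2 - 6*d + 8) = (d - 2)*(d - 1)*(d - 4)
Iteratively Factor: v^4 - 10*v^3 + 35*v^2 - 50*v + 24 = (v - 4)*(v^3 - 6*v^2 + 11*v - 6) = (v - 4)*(v - 2)*(v^2 - 4*v + 3) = (v - 4)*(v - 3)*(v - 2)*(v - 1)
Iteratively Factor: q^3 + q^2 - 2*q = (q + 2)*(q^2 - q) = (q - 1)*(q + 2)*(q)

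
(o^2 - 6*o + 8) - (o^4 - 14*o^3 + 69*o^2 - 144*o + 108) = -o^4 + 14*o^3 - 68*o^2 + 138*o - 100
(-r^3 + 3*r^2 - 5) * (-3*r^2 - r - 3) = 3*r^5 - 8*r^4 + 6*r^2 + 5*r + 15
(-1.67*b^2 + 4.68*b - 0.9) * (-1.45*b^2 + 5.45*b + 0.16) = 2.4215*b^4 - 15.8875*b^3 + 26.5438*b^2 - 4.1562*b - 0.144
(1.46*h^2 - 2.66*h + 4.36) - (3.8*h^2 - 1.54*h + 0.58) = -2.34*h^2 - 1.12*h + 3.78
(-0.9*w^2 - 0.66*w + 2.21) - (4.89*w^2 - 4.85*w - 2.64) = -5.79*w^2 + 4.19*w + 4.85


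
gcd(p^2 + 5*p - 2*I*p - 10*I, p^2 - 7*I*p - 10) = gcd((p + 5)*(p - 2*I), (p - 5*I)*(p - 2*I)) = p - 2*I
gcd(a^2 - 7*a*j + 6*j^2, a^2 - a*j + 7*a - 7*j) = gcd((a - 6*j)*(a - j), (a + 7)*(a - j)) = a - j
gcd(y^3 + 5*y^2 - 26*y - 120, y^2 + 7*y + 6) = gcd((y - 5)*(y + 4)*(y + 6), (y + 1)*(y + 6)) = y + 6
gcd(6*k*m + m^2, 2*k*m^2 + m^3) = m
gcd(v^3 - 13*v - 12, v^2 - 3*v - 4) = v^2 - 3*v - 4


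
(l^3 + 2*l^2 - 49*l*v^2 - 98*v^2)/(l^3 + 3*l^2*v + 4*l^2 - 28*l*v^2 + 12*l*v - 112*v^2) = (-l^2 + 7*l*v - 2*l + 14*v)/(-l^2 + 4*l*v - 4*l + 16*v)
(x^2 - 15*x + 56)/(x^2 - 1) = (x^2 - 15*x + 56)/(x^2 - 1)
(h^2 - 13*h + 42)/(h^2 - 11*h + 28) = (h - 6)/(h - 4)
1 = 1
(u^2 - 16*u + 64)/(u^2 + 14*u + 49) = (u^2 - 16*u + 64)/(u^2 + 14*u + 49)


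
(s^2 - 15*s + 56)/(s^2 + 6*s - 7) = (s^2 - 15*s + 56)/(s^2 + 6*s - 7)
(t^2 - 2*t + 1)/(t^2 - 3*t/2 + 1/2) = 2*(t - 1)/(2*t - 1)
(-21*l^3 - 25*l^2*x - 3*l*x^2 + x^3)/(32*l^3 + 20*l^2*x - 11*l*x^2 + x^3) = (-21*l^2 - 4*l*x + x^2)/(32*l^2 - 12*l*x + x^2)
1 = 1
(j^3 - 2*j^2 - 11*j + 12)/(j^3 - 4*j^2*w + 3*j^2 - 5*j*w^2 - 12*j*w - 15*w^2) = (-j^2 + 5*j - 4)/(-j^2 + 4*j*w + 5*w^2)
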